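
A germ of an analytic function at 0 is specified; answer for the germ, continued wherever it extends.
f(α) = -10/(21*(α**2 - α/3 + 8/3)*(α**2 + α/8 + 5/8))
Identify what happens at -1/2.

The point is a regular point.

Denominator factors: α**2 + α/8 + 5/8 = 13/16 at α = -1/2; α**2 - α/3 + 8/3 = 37/12 at α = -1/2 — none vanishes.
So the germ continues analytically to -1/2.


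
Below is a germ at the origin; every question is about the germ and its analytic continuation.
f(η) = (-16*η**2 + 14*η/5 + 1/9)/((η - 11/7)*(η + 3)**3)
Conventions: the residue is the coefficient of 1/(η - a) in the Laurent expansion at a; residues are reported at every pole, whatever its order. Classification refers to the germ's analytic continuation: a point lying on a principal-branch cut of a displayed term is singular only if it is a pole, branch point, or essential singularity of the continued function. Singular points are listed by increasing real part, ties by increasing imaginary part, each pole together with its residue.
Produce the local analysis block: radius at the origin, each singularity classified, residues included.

Denominator factor (η - 11/7): pole of order 1 at 11/7, modulus 11/7.
Denominator factor (η + 3)^3: pole of order 3 at -3, modulus 3.
The radius of convergence is the smallest modulus among the singular points: 11/7.
At the order-3 pole -3 set g(η) = (η - (-3))^3*f(η) = (-16*η**2 + 14*η/5 + 1/9)/(η - 11/7).
Order-3 pole: residue = g''(a)/2; g''(-3) = 540211/737280, so the residue is 540211/1474560.
At the order-1 pole 11/7 set g(η) = (η - (11/7))*f(η) = (-16*η**2 + 14*η/5 + 1/9)/(η + 3)**3.
Simple pole: residue = g(a) at a = 11/7, which is -540211/1474560.
List the singular points by increasing real part (a conjugate pair: the negative imaginary part first).

Radius of convergence at 0: 11/7.
At -3: a pole of order 3; residue 540211/1474560.
At 11/7: a pole of order 1; residue -540211/1474560.


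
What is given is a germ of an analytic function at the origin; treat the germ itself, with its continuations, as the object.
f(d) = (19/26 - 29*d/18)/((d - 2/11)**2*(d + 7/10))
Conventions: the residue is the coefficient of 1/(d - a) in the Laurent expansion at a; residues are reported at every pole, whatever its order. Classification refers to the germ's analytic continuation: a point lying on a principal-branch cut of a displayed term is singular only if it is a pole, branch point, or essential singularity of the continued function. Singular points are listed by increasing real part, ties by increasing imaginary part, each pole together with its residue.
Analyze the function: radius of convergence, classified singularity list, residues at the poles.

Radius of convergence at 0: 2/11.
At -7/10: a pole of order 1; residue 2631145/1100853.
At 2/11: a pole of order 2; residue -2631145/1100853.

Denominator factor (d + 7/10): pole of order 1 at -7/10, modulus 7/10.
Denominator factor (d - 2/11)^2: pole of order 2 at 2/11, modulus 2/11.
The radius of convergence is the smallest modulus among the singular points: 2/11.
At the order-1 pole -7/10 set g(d) = (d - (-7/10))*f(d) = (19/26 - 29*d/18)/(d - 2/11)**2.
Simple pole: residue = g(a) at a = -7/10, which is 2631145/1100853.
At the order-2 pole 2/11 set g(d) = (d - (2/11))^2*f(d) = (19/26 - 29*d/18)/(d + 7/10).
Order-2 pole: residue = g'(a); g'(2/11) = -2631145/1100853, so the residue is -2631145/1100853.
List the singular points by increasing real part (a conjugate pair: the negative imaginary part first).


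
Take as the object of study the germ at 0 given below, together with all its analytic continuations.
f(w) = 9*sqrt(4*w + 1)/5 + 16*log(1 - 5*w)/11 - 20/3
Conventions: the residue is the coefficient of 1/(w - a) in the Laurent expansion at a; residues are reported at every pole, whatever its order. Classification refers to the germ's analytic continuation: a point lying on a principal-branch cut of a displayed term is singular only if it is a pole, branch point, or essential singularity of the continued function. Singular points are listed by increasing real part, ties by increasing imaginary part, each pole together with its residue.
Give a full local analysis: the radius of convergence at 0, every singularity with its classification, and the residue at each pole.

Radius of convergence at 0: 1/5.
At -1/4: an algebraic (square-root) branch point.
At 1/5: a logarithmic branch point.

Branch term (9/5)*sqrt(1 - w/(-1/4)): its argument vanishes at w = -1/4, a square-root branch point, modulus 1/4.
Branch term (16/11)*log(1 - w/(1/5)): its argument vanishes at w = 1/5, a logarithmic branch point, modulus 1/5.
The radius of convergence is the smallest modulus among the singular points: 1/5.
List the singular points by increasing real part (a conjugate pair: the negative imaginary part first).


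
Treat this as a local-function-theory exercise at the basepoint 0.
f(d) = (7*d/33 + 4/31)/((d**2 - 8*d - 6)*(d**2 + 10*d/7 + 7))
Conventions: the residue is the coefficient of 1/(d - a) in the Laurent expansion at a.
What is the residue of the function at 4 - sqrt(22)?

The factor d**2 - 8*d - 6 splits as (d - a)(d - a') with a = 4 - sqrt(22), a' = 4 + sqrt(22). At the order-1 pole a set g(d) = (d - a)*f(d) = [(7*d/33 + 4/31)/(d**2 + 10*d/7 + 7)] / (d - a').
Simple pole: residue = g(a) at a = 4 - sqrt(22), which is 77245/61774878 - (69853/339761829)*sqrt(22).

The residue is 77245/61774878 - (69853/339761829)*sqrt(22).


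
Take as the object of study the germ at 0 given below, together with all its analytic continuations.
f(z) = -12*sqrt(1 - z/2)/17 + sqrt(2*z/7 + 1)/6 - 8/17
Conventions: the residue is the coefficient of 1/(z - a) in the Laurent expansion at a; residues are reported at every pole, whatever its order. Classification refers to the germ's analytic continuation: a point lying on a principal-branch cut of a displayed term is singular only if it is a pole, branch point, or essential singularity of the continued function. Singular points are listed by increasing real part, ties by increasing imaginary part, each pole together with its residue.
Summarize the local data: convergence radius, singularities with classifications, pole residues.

Branch term (-12/17)*sqrt(1 - z/(2)): its argument vanishes at z = 2, a square-root branch point, modulus 2.
Branch term (1/6)*sqrt(1 - z/(-7/2)): its argument vanishes at z = -7/2, a square-root branch point, modulus 7/2.
The radius of convergence is the smallest modulus among the singular points: 2.
List the singular points by increasing real part (a conjugate pair: the negative imaginary part first).

Radius of convergence at 0: 2.
At -7/2: an algebraic (square-root) branch point.
At 2: an algebraic (square-root) branch point.


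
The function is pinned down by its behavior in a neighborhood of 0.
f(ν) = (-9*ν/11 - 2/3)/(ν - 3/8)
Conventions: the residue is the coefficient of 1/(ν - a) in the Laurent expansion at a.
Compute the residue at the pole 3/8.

At the order-1 pole 3/8 set g(ν) = (ν - (3/8))*f(ν) = -9*ν/11 - 2/3.
Simple pole: residue = g(a) at a = 3/8, which is -257/264.

The residue is -257/264.


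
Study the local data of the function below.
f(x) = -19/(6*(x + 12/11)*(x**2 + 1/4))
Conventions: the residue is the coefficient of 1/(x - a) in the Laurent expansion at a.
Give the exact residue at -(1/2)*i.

The factor x**2 + 1/4 splits as (x - a)(x - a') with a = -(1/2)*i, a' = (1/2)*i. At the order-1 pole a set g(x) = (x - a)*f(x) = [-19/(6*(x + 12/11))] / (x - a').
Simple pole: residue = g(a) at a = -(1/2)*i, which is (2299/2091) - (1672/697)*i.

The residue is (2299/2091) - (1672/697)*i.


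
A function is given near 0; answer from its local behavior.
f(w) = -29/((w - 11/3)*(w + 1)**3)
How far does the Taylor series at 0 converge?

Denominator factor (w + 1)^3: pole of order 3 at -1, modulus 1.
Denominator factor (w - 11/3): pole of order 1 at 11/3, modulus 11/3.
The radius of convergence is the smallest modulus among the singular points: 1.

The radius of convergence is 1.


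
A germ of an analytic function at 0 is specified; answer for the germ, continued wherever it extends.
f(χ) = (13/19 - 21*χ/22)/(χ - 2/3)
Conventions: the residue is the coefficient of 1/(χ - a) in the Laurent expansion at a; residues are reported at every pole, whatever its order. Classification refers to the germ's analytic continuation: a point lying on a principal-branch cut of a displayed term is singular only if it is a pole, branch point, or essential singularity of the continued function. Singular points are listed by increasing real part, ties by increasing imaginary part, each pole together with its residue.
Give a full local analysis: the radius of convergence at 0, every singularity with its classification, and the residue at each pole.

Denominator factor (χ - 2/3): pole of order 1 at 2/3, modulus 2/3.
The radius of convergence is the smallest modulus among the singular points: 2/3.
At the order-1 pole 2/3 set g(χ) = (χ - (2/3))*f(χ) = 13/19 - 21*χ/22.
Simple pole: residue = g(a) at a = 2/3, which is 10/209.

Radius of convergence at 0: 2/3.
At 2/3: a pole of order 1; residue 10/209.


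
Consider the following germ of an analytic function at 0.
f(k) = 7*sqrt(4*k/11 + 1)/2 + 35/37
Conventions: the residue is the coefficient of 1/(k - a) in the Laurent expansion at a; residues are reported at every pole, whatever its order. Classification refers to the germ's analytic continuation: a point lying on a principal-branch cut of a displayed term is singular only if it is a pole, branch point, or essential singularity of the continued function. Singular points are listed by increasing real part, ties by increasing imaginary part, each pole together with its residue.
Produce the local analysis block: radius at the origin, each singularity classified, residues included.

Radius of convergence at 0: 11/4.
At -11/4: an algebraic (square-root) branch point.

Branch term (7/2)*sqrt(1 - k/(-11/4)): its argument vanishes at k = -11/4, a square-root branch point, modulus 11/4.
The radius of convergence is the smallest modulus among the singular points: 11/4.


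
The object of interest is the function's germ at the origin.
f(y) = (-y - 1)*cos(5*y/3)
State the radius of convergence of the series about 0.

The factor cos(5*y/3) is entire and contributes no finite singular point.
The polynomial part has no poles.
No finite singular points: the Taylor series at 0 converges everywhere.

The radius of convergence is infinite.


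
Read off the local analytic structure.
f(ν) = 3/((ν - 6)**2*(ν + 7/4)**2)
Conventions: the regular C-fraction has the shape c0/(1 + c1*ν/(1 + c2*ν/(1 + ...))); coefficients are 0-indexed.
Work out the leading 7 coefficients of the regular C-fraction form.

Taylor coefficients (expand at 0): a_0 = 4/147, a_1 = -68/3087, a_2 = 401/21609, a_3 = -18394/1361367, a_4 = 1084901/114354828, a_5 = -1710251/266827932, a_6 = 121939633/28817416656.
c0 = a_0 = 4/147. Peel one level at a time: if S = 1 + c*ν/S' with S'(0) = 1, then c is the ν-coefficient of S and S' = c*ν/(S - 1).
S_1 = c0/f = 1 + (17/21)*ν + (-47/1764)*ν^2 + ...; c1 = 17/21.
S_2 = c1*ν/(S_1 - 1) = 1 + (47/1428)*ν + (196417/2039184)*ν^2 + ...; c2 = 47/1428.
S_3 = c2*ν/(S_2 - 1) = 1 + (-196417/67116)*ν + (19248/2209)*ν^2 + ...; c3 = -196417/67116.
S_4 = c3*ν/(S_3 - 1) = 1 + (27486144/9231599)*ν + (-3362128896/38579637889)*ν^2 + ...; c4 = 27486144/9231599.
S_5 = c4*ν/(S_4 - 1) = 1 + (6916144/236289651)*ν + (-752/1447209)*ν^2 + ...; c5 = 6916144/236289651.
S_6 = c5*ν/(S_5 - 1) = 1 + (196417/11063991)*ν + ...; c6 = 196417/11063991.

The regular C-fraction coefficients are [4/147, 17/21, 47/1428, -196417/67116, 27486144/9231599, 6916144/236289651, 196417/11063991].


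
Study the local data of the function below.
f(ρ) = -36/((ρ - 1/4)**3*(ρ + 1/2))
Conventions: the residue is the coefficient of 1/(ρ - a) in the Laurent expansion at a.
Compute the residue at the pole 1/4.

At the order-3 pole 1/4 set g(ρ) = (ρ - (1/4))^3*f(ρ) = -36/(ρ + 1/2).
Order-3 pole: residue = g''(a)/2; g''(1/4) = -512/3, so the residue is -256/3.

The residue is -256/3.


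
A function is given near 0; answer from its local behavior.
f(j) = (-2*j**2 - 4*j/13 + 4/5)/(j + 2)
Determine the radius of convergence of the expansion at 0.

The radius of convergence is 2.

Denominator factor (j + 2): pole of order 1 at -2, modulus 2.
The radius of convergence is the smallest modulus among the singular points: 2.


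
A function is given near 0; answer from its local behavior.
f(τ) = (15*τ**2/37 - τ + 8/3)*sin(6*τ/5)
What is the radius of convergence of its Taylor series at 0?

The factor sin(6*τ/5) is entire and contributes no finite singular point.
The polynomial part has no poles.
No finite singular points: the Taylor series at 0 converges everywhere.

The radius of convergence is infinite.


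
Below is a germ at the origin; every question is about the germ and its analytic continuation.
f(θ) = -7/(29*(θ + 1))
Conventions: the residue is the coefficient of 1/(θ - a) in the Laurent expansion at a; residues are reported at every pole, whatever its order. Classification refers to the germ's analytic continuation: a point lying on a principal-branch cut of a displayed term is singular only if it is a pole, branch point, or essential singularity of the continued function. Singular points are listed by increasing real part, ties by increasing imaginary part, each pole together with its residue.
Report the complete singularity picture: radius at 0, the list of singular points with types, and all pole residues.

Denominator factor (θ + 1): pole of order 1 at -1, modulus 1.
The radius of convergence is the smallest modulus among the singular points: 1.
At the order-1 pole -1 set g(θ) = (θ - (-1))*f(θ) = -7/29.
Simple pole: residue = g(a) at a = -1, which is -7/29.

Radius of convergence at 0: 1.
At -1: a pole of order 1; residue -7/29.


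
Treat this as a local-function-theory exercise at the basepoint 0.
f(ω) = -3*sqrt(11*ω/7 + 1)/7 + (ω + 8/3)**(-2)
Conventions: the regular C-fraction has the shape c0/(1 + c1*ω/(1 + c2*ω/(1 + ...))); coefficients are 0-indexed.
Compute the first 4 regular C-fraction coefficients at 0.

The regular C-fraction coefficients are [-129/448, -43/28, 407763/207088, 4904726551/84442824144].

Taylor coefficients (expand at 0): a_0 = -129/448, a_1 = -5547/12544, a_2 = 269205/1404928, a_3 = -2627859/19668992.
c0 = a_0 = -129/448. Peel one level at a time: if S = 1 + c*ω/S' with S'(0) = 1, then c is the ω-coefficient of S and S' = c*ω/(S - 1).
S_1 = c0/f = 1 + (-43/28)*ω + (407763/134848)*ω^2 + ...; c1 = -43/28.
S_2 = c1*ω/(S_1 - 1) = 1 + (407763/207088)*ω + (-4904726551/42885439744)*ω^2 + ...; c2 = 407763/207088.
S_3 = c2*ω/(S_2 - 1) = 1 + (4904726551/84442824144)*ω + ...; c3 = 4904726551/84442824144.


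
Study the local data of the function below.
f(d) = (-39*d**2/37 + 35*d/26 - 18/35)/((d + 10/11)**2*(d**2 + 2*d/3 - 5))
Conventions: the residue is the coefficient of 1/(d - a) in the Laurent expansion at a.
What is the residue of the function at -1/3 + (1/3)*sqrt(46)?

The residue is 82515513069/202708551500 - (48385590957/717276413000)*sqrt(46).

The factor d**2 + 2*d/3 - 5 splits as (d - a)(d - a') with a = -1/3 + (1/3)*sqrt(46), a' = -1/3 - (1/3)*sqrt(46). At the order-1 pole a set g(d) = (d - a)*f(d) = [(-39*d**2/37 + 35*d/26 - 18/35)/(d + 10/11)**2] / (d - a').
Simple pole: residue = g(a) at a = -1/3 + (1/3)*sqrt(46), which is 82515513069/202708551500 - (48385590957/717276413000)*sqrt(46).


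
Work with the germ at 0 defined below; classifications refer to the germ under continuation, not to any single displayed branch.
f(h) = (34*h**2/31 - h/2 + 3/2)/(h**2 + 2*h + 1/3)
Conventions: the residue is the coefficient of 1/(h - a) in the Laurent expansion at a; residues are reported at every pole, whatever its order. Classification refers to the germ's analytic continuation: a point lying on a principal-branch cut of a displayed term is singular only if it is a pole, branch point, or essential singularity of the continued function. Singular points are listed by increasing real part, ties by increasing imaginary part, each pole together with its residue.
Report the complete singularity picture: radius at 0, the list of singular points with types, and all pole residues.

Radius of convergence at 0: 1 - (1/3)*sqrt(6).
At -1 - (1/3)*sqrt(6): a pole of order 1; residue -167/124 - (89/93)*sqrt(6).
At -1 + (1/3)*sqrt(6): a pole of order 1; residue -167/124 + (89/93)*sqrt(6).

Denominator factor (h**2 + 2*h + 1/3): discriminant 8/3, real irrational roots -1 + (1/3)*sqrt(6) and -1 - (1/3)*sqrt(6); poles of order 1, moduli 1 - (1/3)*sqrt(6) and 1 + (1/3)*sqrt(6).
The radius of convergence is the smallest modulus among the singular points: 1 - (1/3)*sqrt(6).
The factor h**2 + 2*h + 1/3 splits as (h - a)(h - a') with a = -1 - (1/3)*sqrt(6), a' = -1 + (1/3)*sqrt(6). At the order-1 pole a set g(h) = (h - a)*f(h) = [34*h**2/31 - h/2 + 3/2] / (h - a').
Simple pole: residue = g(a) at a = -1 - (1/3)*sqrt(6), which is -167/124 - (89/93)*sqrt(6).
The factor h**2 + 2*h + 1/3 splits as (h - a)(h - a') with a = -1 + (1/3)*sqrt(6), a' = -1 - (1/3)*sqrt(6). At the order-1 pole a set g(h) = (h - a)*f(h) = [34*h**2/31 - h/2 + 3/2] / (h - a').
Simple pole: residue = g(a) at a = -1 + (1/3)*sqrt(6), which is -167/124 + (89/93)*sqrt(6).
List the singular points by increasing real part (a conjugate pair: the negative imaginary part first).


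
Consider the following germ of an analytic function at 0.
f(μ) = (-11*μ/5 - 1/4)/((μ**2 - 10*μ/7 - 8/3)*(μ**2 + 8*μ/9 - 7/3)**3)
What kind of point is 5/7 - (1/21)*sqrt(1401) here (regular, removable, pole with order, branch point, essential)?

The denominator factor μ**2 - 10*μ/7 - 8/3 vanishes at 5/7 - (1/21)*sqrt(1401) and appears to the power 1; the numerator there equals -51/28 + (11/105)*sqrt(1401), nonzero, and no other factor vanishes.
Hence a pole whose order is the multiplicity, 1.

The point is a pole of order 1.


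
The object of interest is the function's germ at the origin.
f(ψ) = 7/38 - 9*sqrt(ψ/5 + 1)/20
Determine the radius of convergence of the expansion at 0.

The radius of convergence is 5.

Branch term (-9/20)*sqrt(1 - ψ/(-5)): its argument vanishes at ψ = -5, a square-root branch point, modulus 5.
The radius of convergence is the smallest modulus among the singular points: 5.


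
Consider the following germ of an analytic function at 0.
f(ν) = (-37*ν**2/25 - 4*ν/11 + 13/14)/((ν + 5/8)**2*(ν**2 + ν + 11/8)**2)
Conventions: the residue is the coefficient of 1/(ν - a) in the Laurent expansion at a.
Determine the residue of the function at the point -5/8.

The residue is 2743296/2051665.

At the order-2 pole -5/8 set g(ν) = (ν - (-5/8))^2*f(ν) = (-37*ν**2/25 - 4*ν/11 + 13/14)/(ν**2 + ν + 11/8)**2.
Order-2 pole: residue = g'(a); g'(-5/8) = 2743296/2051665, so the residue is 2743296/2051665.


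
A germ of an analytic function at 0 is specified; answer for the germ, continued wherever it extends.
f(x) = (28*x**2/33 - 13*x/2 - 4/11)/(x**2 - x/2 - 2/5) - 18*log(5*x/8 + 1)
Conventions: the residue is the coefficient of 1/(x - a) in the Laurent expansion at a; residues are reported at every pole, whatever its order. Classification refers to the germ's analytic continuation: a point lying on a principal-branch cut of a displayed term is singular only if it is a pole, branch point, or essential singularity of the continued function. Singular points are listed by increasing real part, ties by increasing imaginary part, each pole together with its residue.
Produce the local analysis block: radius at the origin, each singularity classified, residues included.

Radius of convergence at 0: -1/4 + (1/20)*sqrt(185).
At -8/5: a logarithmic branch point.
At 1/4 - (1/20)*sqrt(185): a pole of order 1; residue -401/132 + (679/8140)*sqrt(185).
At 1/4 + (1/20)*sqrt(185): a pole of order 1; residue -401/132 - (679/8140)*sqrt(185).

Denominator factor (x**2 - x/2 - 2/5): discriminant 37/20, real irrational roots 1/4 + (1/20)*sqrt(185) and 1/4 - (1/20)*sqrt(185); poles of order 1, moduli 1/4 + (1/20)*sqrt(185) and -1/4 + (1/20)*sqrt(185).
Branch term (-18)*log(1 - x/(-8/5)): its argument vanishes at x = -8/5, a logarithmic branch point, modulus 8/5.
The radius of convergence is the smallest modulus among the singular points: -1/4 + (1/20)*sqrt(185).
The branch term is analytic at 1/4 - (1/20)*sqrt(185) and contributes nothing to the residue; only the rational part matters.
The factor x**2 - x/2 - 2/5 splits as (x - a)(x - a') with a = 1/4 - (1/20)*sqrt(185), a' = 1/4 + (1/20)*sqrt(185). At the order-1 pole a set g(x) = (x - a)*(rational part) = [28*x**2/33 - 13*x/2 - 4/11] / (x - a').
Simple pole: residue = g(a) at a = 1/4 - (1/20)*sqrt(185), which is -401/132 + (679/8140)*sqrt(185).
The branch term is analytic at 1/4 + (1/20)*sqrt(185) and contributes nothing to the residue; only the rational part matters.
The factor x**2 - x/2 - 2/5 splits as (x - a)(x - a') with a = 1/4 + (1/20)*sqrt(185), a' = 1/4 - (1/20)*sqrt(185). At the order-1 pole a set g(x) = (x - a)*(rational part) = [28*x**2/33 - 13*x/2 - 4/11] / (x - a').
Simple pole: residue = g(a) at a = 1/4 + (1/20)*sqrt(185), which is -401/132 - (679/8140)*sqrt(185).
List the singular points by increasing real part (a conjugate pair: the negative imaginary part first).


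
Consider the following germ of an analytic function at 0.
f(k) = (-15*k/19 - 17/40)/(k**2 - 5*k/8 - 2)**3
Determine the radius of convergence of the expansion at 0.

Denominator factor (k**2 - 5*k/8 - 2)^3: discriminant 537/64, real irrational roots 5/16 + (1/16)*sqrt(537) and 5/16 - (1/16)*sqrt(537); poles of order 3, moduli 5/16 + (1/16)*sqrt(537) and -5/16 + (1/16)*sqrt(537).
The radius of convergence is the smallest modulus among the singular points: -5/16 + (1/16)*sqrt(537).

The radius of convergence is -5/16 + (1/16)*sqrt(537).


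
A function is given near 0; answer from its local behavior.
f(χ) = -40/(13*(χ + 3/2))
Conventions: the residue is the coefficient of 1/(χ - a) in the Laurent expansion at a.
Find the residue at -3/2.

The residue is -40/13.

At the order-1 pole -3/2 set g(χ) = (χ - (-3/2))*f(χ) = -40/13.
Simple pole: residue = g(a) at a = -3/2, which is -40/13.


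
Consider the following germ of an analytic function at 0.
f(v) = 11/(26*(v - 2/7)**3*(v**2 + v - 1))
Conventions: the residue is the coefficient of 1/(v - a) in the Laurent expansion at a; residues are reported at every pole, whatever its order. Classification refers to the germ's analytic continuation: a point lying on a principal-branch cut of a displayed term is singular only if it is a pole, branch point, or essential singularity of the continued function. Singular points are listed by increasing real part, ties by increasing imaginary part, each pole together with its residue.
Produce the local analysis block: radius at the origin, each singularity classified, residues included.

Denominator factor (v**2 + v - 1): discriminant 5, real irrational roots -1/2 + (1/2)*sqrt(5) and -1/2 - (1/2)*sqrt(5); poles of order 1, moduli -1/2 + (1/2)*sqrt(5) and 1/2 + (1/2)*sqrt(5).
Denominator factor (v - 2/7)^3: pole of order 3 at 2/7, modulus 2/7.
The radius of convergence is the smallest modulus among the singular points: 2/7.
The factor v**2 + v - 1 splits as (v - a)(v - a') with a = -1/2 - (1/2)*sqrt(5), a' = -1/2 + (1/2)*sqrt(5). At the order-1 pole a set g(v) = (v - a)*f(v) = [11/(26*(v - 2/7)**3)] / (v - a').
Simple pole: residue = g(a) at a = -1/2 - (1/2)*sqrt(5), which is 1003618/387283 - (4440821/3872830)*sqrt(5).
At the order-3 pole 2/7 set g(v) = (v - (2/7))^3*f(v) = 11/(26*(v**2 + v - 1)).
Order-3 pole: residue = g''(a)/2; g''(2/7) = -4014472/387283, so the residue is -2007236/387283.
The factor v**2 + v - 1 splits as (v - a)(v - a') with a = -1/2 + (1/2)*sqrt(5), a' = -1/2 - (1/2)*sqrt(5). At the order-1 pole a set g(v) = (v - a)*f(v) = [11/(26*(v - 2/7)**3)] / (v - a').
Simple pole: residue = g(a) at a = -1/2 + (1/2)*sqrt(5), which is 1003618/387283 + (4440821/3872830)*sqrt(5).
List the singular points by increasing real part (a conjugate pair: the negative imaginary part first).

Radius of convergence at 0: 2/7.
At -1/2 - (1/2)*sqrt(5): a pole of order 1; residue 1003618/387283 - (4440821/3872830)*sqrt(5).
At 2/7: a pole of order 3; residue -2007236/387283.
At -1/2 + (1/2)*sqrt(5): a pole of order 1; residue 1003618/387283 + (4440821/3872830)*sqrt(5).


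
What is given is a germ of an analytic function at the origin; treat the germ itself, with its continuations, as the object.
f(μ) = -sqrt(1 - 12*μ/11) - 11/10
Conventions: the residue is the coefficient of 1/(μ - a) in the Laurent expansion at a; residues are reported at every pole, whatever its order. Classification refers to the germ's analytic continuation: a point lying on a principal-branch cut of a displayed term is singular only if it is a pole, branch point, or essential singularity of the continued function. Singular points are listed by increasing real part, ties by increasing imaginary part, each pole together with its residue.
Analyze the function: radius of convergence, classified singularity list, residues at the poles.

Radius of convergence at 0: 11/12.
At 11/12: an algebraic (square-root) branch point.

Branch term (-1)*sqrt(1 - μ/(11/12)): its argument vanishes at μ = 11/12, a square-root branch point, modulus 11/12.
The radius of convergence is the smallest modulus among the singular points: 11/12.


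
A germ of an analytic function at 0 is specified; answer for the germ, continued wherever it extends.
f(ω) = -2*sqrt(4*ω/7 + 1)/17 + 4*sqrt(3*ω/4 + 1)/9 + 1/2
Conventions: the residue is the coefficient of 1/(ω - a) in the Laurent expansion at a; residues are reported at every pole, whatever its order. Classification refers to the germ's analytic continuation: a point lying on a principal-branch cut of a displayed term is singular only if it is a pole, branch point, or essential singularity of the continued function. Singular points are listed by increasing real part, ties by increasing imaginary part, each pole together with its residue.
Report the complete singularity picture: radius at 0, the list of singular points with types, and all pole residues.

Branch term (4/9)*sqrt(1 - ω/(-4/3)): its argument vanishes at ω = -4/3, a square-root branch point, modulus 4/3.
Branch term (-2/17)*sqrt(1 - ω/(-7/4)): its argument vanishes at ω = -7/4, a square-root branch point, modulus 7/4.
The radius of convergence is the smallest modulus among the singular points: 4/3.
List the singular points by increasing real part (a conjugate pair: the negative imaginary part first).

Radius of convergence at 0: 4/3.
At -7/4: an algebraic (square-root) branch point.
At -4/3: an algebraic (square-root) branch point.


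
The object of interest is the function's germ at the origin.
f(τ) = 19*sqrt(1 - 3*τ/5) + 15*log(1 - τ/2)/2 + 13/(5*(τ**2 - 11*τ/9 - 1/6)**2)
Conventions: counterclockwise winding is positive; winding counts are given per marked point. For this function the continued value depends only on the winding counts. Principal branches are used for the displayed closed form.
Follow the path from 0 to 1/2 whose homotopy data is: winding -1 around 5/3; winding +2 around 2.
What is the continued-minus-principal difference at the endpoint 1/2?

Continued minus principal equals (-(19/5)*sqrt(70)) + ((30)*pi)*i.

The rational part is single-valued and drops out of the difference; each branch term changes only by its own monodromy.
(15/2)*log(1 - τ/(2)): each positive loop around 2 adds 2*pi*i to the log, so winding +2 contributes (15/2)*(2)*2*pi*i = (30)*pi*i.
(19)*sqrt(1 - τ/(5/3)): winding -1 is odd, the square root flips sign, contributing -2*(19)*sqrt(1 - (1/2)/(5/3)) = -2*(19)*sqrt(7/10) = -(19/5)*sqrt(70).
Summing the contributions at τ = 1/2 gives (-(19/5)*sqrt(70)) + ((30)*pi)*i.


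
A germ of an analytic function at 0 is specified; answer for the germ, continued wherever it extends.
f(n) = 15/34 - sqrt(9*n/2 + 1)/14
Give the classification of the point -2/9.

The term (-1/14)*sqrt(1 - n/(-2/9)) has argument 1 - -2/9/(-2/9) = 0 at -2/9: a square-root (algebraic, two-sheeted) branch point; the remaining terms are analytic or single-valued there.

The point is an algebraic (square-root) branch point.


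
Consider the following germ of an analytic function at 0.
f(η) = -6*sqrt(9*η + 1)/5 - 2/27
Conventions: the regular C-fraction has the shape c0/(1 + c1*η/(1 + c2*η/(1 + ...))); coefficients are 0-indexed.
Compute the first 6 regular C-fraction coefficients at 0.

The regular C-fraction coefficients are [-172/135, -729/172, 279/43, 387/496, 1845/496, 279/205].

Taylor coefficients (expand at 0): a_0 = -172/135, a_1 = -27/5, a_2 = 243/20, a_3 = -2187/40, a_4 = 19683/64, a_5 = -1240029/640.
c0 = a_0 = -172/135. Peel one level at a time: if S = 1 + c*η/S' with S'(0) = 1, then c is the η-coefficient of S and S' = c*η/(S - 1).
S_1 = c0/f = 1 + (-729/172)*η + (203391/7396)*η^2 + ...; c1 = -729/172.
S_2 = c1*η/(S_1 - 1) = 1 + (279/43)*η + (-81/16)*η^2 + ...; c2 = 279/43.
S_3 = c2*η/(S_2 - 1) = 1 + (387/496)*η + (-714015/246016)*η^2 + ...; c3 = 387/496.
S_4 = c3*η/(S_3 - 1) = 1 + (1845/496)*η + (-81/16)*η^2 + ...; c4 = 1845/496.
S_5 = c4*η/(S_4 - 1) = 1 + (279/205)*η + ...; c5 = 279/205.


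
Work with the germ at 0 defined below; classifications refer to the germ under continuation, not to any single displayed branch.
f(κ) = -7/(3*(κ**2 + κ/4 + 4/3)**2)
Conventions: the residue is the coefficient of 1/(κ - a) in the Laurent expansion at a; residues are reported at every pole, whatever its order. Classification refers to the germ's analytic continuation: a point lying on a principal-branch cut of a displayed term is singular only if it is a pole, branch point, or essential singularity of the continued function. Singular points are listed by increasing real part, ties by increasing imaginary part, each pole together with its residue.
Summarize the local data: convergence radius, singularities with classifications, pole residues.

Denominator factor (κ**2 + κ/4 + 4/3)^2: discriminant -253/48, complex-conjugate roots (-1/8) + ((1/24)*sqrt(759))*i and (-1/8) - ((1/24)*sqrt(759))*i; poles of order 2, moduli (2/3)*sqrt(3) and (2/3)*sqrt(3).
The radius of convergence is the smallest modulus among the singular points: (2/3)*sqrt(3).
The factor κ**2 + κ/4 + 4/3 splits as (κ - a)(κ - a') with a = (-1/8) - ((1/24)*sqrt(759))*i, a' = (-1/8) + ((1/24)*sqrt(759))*i. At the order-2 pole a set g(κ) = (κ - a)^2*f(κ) = [-7/3] / (κ - a')^2.
Order-2 pole: residue = g'(a); g'((-1/8) - ((1/24)*sqrt(759))*i) = -((896/64009)*sqrt(759))*i, so the residue is -((896/64009)*sqrt(759))*i.
The factor κ**2 + κ/4 + 4/3 splits as (κ - a)(κ - a') with a = (-1/8) + ((1/24)*sqrt(759))*i, a' = (-1/8) - ((1/24)*sqrt(759))*i. At the order-2 pole a set g(κ) = (κ - a)^2*f(κ) = [-7/3] / (κ - a')^2.
Order-2 pole: residue = g'(a); g'((-1/8) + ((1/24)*sqrt(759))*i) = ((896/64009)*sqrt(759))*i, so the residue is ((896/64009)*sqrt(759))*i.
List the singular points by increasing real part (a conjugate pair: the negative imaginary part first).

Radius of convergence at 0: (2/3)*sqrt(3).
At (-1/8) - ((1/24)*sqrt(759))*i: a pole of order 2; residue -((896/64009)*sqrt(759))*i.
At (-1/8) + ((1/24)*sqrt(759))*i: a pole of order 2; residue ((896/64009)*sqrt(759))*i.


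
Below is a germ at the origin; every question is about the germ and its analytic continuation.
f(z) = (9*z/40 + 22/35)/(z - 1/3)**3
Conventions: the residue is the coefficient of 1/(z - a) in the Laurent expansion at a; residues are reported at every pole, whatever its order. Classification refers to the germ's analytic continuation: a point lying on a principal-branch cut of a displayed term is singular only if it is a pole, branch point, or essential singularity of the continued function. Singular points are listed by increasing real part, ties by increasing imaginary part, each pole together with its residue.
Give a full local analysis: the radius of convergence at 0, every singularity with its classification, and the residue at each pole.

Denominator factor (z - 1/3)^3: pole of order 3 at 1/3, modulus 1/3.
The radius of convergence is the smallest modulus among the singular points: 1/3.
At the order-3 pole 1/3 set g(z) = (z - (1/3))^3*f(z) = 9*z/40 + 22/35.
Order-3 pole: residue = g''(a)/2; g''(1/3) = 0, so the residue is 0.

Radius of convergence at 0: 1/3.
At 1/3: a pole of order 3; residue 0.


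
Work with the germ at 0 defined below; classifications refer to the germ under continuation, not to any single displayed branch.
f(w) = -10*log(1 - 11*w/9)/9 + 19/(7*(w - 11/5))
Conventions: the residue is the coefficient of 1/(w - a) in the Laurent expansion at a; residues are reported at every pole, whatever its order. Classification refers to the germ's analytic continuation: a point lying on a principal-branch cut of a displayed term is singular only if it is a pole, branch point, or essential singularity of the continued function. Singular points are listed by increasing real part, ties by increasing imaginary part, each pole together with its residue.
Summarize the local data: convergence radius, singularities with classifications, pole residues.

Denominator factor (w - 11/5): pole of order 1 at 11/5, modulus 11/5.
Branch term (-10/9)*log(1 - w/(9/11)): its argument vanishes at w = 9/11, a logarithmic branch point, modulus 9/11.
The radius of convergence is the smallest modulus among the singular points: 9/11.
The branch term is analytic at 11/5 and contributes nothing to the residue; only the rational part matters.
At the order-1 pole 11/5 set g(w) = (w - (11/5))*(rational part) = 19/7.
Simple pole: residue = g(a) at a = 11/5, which is 19/7.
List the singular points by increasing real part (a conjugate pair: the negative imaginary part first).

Radius of convergence at 0: 9/11.
At 9/11: a logarithmic branch point.
At 11/5: a pole of order 1; residue 19/7.


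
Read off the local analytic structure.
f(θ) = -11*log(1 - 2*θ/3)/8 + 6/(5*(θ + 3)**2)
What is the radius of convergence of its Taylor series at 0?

The radius of convergence is 3/2.

Denominator factor (θ + 3)^2: pole of order 2 at -3, modulus 3.
Branch term (-11/8)*log(1 - θ/(3/2)): its argument vanishes at θ = 3/2, a logarithmic branch point, modulus 3/2.
The radius of convergence is the smallest modulus among the singular points: 3/2.


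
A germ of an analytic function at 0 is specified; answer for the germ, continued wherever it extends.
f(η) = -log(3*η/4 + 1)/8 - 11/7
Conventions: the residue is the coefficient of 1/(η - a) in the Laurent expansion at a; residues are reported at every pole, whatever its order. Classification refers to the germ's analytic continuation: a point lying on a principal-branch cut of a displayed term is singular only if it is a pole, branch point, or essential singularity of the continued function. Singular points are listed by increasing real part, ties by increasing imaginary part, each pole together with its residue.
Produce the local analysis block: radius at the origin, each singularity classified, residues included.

Radius of convergence at 0: 4/3.
At -4/3: a logarithmic branch point.

Branch term (-1/8)*log(1 - η/(-4/3)): its argument vanishes at η = -4/3, a logarithmic branch point, modulus 4/3.
The radius of convergence is the smallest modulus among the singular points: 4/3.


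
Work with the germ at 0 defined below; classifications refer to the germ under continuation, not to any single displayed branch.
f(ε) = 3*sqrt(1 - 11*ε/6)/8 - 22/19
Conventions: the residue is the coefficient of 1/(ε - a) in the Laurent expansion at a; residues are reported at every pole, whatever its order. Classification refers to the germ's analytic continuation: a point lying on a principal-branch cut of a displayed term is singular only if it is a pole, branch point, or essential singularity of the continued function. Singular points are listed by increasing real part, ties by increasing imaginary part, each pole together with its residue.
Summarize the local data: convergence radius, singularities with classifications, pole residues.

Branch term (3/8)*sqrt(1 - ε/(6/11)): its argument vanishes at ε = 6/11, a square-root branch point, modulus 6/11.
The radius of convergence is the smallest modulus among the singular points: 6/11.

Radius of convergence at 0: 6/11.
At 6/11: an algebraic (square-root) branch point.


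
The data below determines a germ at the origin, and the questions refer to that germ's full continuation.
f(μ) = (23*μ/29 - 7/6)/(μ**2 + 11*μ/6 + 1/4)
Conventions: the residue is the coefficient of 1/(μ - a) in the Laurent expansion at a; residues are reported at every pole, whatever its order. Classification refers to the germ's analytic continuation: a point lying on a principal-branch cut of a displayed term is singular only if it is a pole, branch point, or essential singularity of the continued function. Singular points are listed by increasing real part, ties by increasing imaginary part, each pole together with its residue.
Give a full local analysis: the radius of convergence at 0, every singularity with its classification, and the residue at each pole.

Denominator factor (μ**2 + 11*μ/6 + 1/4): discriminant 85/36, real irrational roots -11/12 + (1/12)*sqrt(85) and -11/12 - (1/12)*sqrt(85); poles of order 1, moduli 11/12 - (1/12)*sqrt(85) and 11/12 + (1/12)*sqrt(85).
The radius of convergence is the smallest modulus among the singular points: 11/12 - (1/12)*sqrt(85).
The factor μ**2 + 11*μ/6 + 1/4 splits as (μ - a)(μ - a') with a = -11/12 - (1/12)*sqrt(85), a' = -11/12 + (1/12)*sqrt(85). At the order-1 pole a set g(μ) = (μ - a)*f(μ) = [23*μ/29 - 7/6] / (μ - a').
Simple pole: residue = g(a) at a = -11/12 - (1/12)*sqrt(85), which is 23/58 + (659/4930)*sqrt(85).
The factor μ**2 + 11*μ/6 + 1/4 splits as (μ - a)(μ - a') with a = -11/12 + (1/12)*sqrt(85), a' = -11/12 - (1/12)*sqrt(85). At the order-1 pole a set g(μ) = (μ - a)*f(μ) = [23*μ/29 - 7/6] / (μ - a').
Simple pole: residue = g(a) at a = -11/12 + (1/12)*sqrt(85), which is 23/58 - (659/4930)*sqrt(85).
List the singular points by increasing real part (a conjugate pair: the negative imaginary part first).

Radius of convergence at 0: 11/12 - (1/12)*sqrt(85).
At -11/12 - (1/12)*sqrt(85): a pole of order 1; residue 23/58 + (659/4930)*sqrt(85).
At -11/12 + (1/12)*sqrt(85): a pole of order 1; residue 23/58 - (659/4930)*sqrt(85).


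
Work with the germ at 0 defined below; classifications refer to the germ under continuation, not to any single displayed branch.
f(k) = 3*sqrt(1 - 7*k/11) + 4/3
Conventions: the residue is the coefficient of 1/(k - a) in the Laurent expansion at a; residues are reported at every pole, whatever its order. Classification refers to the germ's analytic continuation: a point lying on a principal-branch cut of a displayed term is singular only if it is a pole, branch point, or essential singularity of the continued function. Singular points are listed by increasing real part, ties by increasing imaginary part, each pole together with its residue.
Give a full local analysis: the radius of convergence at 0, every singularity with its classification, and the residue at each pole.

Radius of convergence at 0: 11/7.
At 11/7: an algebraic (square-root) branch point.

Branch term (3)*sqrt(1 - k/(11/7)): its argument vanishes at k = 11/7, a square-root branch point, modulus 11/7.
The radius of convergence is the smallest modulus among the singular points: 11/7.


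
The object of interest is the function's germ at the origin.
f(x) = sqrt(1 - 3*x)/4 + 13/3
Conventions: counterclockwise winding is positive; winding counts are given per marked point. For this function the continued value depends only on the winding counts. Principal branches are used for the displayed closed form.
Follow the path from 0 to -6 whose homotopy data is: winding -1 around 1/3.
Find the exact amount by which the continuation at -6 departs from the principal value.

The rational part is single-valued and drops out of the difference; each branch term changes only by its own monodromy.
(1/4)*sqrt(1 - x/(1/3)): winding -1 is odd, the square root flips sign, contributing -2*(1/4)*sqrt(1 - (-6)/(1/3)) = -2*(1/4)*sqrt(19) = -(1/2)*sqrt(19).
Summing the contributions at x = -6 gives -(1/2)*sqrt(19).

Continued minus principal equals -(1/2)*sqrt(19).
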